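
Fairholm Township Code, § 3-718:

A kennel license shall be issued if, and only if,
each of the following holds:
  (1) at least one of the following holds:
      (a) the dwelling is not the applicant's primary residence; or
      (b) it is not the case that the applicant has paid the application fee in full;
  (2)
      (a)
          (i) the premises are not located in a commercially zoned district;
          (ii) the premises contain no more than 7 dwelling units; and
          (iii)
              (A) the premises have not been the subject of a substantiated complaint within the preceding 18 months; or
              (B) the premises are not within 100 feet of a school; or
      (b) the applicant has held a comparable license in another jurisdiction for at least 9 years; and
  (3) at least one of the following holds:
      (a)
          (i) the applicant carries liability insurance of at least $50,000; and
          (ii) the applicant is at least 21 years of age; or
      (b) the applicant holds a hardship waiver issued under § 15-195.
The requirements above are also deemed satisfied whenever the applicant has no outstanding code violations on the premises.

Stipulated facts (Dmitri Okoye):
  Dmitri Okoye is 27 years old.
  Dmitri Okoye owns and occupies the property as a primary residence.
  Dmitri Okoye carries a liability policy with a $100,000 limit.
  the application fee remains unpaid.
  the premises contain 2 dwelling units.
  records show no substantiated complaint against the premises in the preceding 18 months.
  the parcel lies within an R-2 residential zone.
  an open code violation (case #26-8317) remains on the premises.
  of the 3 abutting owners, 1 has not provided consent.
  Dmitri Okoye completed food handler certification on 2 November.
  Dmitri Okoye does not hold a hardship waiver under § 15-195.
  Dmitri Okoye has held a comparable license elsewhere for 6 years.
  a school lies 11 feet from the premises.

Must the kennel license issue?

Yes — granted.

(a) not (primary residence) — fails.
(b) not (fee paid) — holds.
(1) = F OR T = true.
(i) not (commercially zoned) — satisfied.
(ii) ≤ 7 units — satisfied.
(A) no complaint in 18 mo. — satisfied.
(B) ≥100 ft from school — not satisfied.
(iii) = T OR F = true.
So (a) is satisfied (T AND T AND T).
(b) prior license ≥ 9 yr — not met.
So (2) is satisfied (T OR F).
(i) insurance ≥ $50,000 — holds.
(ii) age ≥ 21 — met.
So (a) is satisfied (T AND T).
(b) hardship waiver — fails.
(3): T OR F → true.
So Overall is satisfied (T AND T AND T).
Exception (no code violations) — not satisfied.
Result: main true OR exception false → true.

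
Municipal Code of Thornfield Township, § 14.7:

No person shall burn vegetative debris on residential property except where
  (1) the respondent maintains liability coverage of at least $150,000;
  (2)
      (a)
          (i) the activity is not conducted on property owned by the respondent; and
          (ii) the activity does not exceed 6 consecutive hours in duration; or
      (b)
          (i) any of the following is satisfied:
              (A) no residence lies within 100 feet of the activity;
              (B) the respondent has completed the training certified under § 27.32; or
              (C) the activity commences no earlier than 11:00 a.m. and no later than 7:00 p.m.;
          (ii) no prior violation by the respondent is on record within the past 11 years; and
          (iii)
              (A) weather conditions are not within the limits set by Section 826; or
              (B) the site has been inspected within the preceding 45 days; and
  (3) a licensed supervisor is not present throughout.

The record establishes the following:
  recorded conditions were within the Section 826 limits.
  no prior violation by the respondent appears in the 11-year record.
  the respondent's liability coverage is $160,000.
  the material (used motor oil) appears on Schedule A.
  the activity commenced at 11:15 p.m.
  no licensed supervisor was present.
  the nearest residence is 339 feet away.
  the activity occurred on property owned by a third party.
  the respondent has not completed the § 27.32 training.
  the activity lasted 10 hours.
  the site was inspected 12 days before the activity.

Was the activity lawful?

Yes — lawful.

(1) coverage ≥ $150,000 — met.
(i) not (own property) — met.
(ii) ≤ 6 hrs duration — not met.
(a): T AND F → false.
(A) no residence in 100 ft — holds.
(B) training certified — not met.
(C) start within hours — not met.
So (i) is satisfied (T OR F OR F).
(ii) no prior violation — satisfied.
(A) not (weather ok) — not satisfied.
(B) site inspected — holds.
(iii) = F OR T = true.
(b): T AND T AND T → true.
(2) = F OR T = true.
(3) not (supervisor present) — holds.
Overall = T AND T AND T = true.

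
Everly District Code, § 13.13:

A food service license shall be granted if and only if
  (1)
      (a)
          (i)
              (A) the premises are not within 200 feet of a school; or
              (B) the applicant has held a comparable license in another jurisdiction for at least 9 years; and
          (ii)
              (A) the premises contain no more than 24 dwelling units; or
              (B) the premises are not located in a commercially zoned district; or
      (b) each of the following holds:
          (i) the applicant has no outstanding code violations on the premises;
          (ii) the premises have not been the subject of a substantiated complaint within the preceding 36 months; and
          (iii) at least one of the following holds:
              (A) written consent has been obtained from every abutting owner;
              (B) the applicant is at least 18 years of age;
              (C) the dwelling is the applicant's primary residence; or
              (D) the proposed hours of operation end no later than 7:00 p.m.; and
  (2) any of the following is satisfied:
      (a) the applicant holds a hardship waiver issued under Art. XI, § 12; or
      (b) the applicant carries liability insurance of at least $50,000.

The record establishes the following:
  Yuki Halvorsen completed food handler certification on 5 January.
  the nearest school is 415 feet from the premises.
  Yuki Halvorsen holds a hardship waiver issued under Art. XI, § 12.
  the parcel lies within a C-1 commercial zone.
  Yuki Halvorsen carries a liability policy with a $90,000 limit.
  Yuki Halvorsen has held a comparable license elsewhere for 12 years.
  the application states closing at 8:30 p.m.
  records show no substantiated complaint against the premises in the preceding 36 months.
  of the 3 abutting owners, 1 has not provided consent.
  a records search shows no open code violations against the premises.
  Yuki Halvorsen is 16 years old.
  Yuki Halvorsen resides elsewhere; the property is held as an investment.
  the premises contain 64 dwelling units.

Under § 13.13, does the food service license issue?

No — denied.

(A) ≥200 ft from school — met.
(B) prior license ≥ 9 yr — met.
(i): T OR T → true.
(A) ≤ 24 units — not satisfied.
(B) not (commercially zoned) — not met.
(ii) = F OR F = false.
So (a) is not satisfied (T AND F).
(i) no code violations — met.
(ii) no complaint in 36 mo. — satisfied.
(A) all abutters consent — not met.
(B) age ≥ 18 — not satisfied.
(C) primary residence — not satisfied.
(D) closes by 7 p.m. — not met.
(iii) = F OR F OR F OR F = false.
So (b) is not satisfied (T AND T AND F).
(1): F OR F → false.
(a) hardship waiver — holds.
(b) insurance ≥ $50,000 — holds.
(2): T OR T → true.
So Overall is not satisfied (F AND T).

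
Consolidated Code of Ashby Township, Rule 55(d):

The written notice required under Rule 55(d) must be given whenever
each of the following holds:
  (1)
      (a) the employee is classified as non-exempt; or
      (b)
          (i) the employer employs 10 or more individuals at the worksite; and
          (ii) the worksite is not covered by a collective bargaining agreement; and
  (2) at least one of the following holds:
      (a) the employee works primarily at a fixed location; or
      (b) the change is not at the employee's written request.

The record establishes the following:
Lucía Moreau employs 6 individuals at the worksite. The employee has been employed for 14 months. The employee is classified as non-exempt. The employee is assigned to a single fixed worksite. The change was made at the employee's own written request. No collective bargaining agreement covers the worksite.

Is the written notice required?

Yes — required.

(a) non-exempt — satisfied.
(i) ≥ 10 at site — fails.
(ii) no CBA — holds.
So (b) is not satisfied (F AND T).
So (1) is satisfied (T OR F).
(a) fixed location — holds.
(b) not employee-requested — fails.
So (2) is satisfied (T OR F).
Overall: T AND T → true.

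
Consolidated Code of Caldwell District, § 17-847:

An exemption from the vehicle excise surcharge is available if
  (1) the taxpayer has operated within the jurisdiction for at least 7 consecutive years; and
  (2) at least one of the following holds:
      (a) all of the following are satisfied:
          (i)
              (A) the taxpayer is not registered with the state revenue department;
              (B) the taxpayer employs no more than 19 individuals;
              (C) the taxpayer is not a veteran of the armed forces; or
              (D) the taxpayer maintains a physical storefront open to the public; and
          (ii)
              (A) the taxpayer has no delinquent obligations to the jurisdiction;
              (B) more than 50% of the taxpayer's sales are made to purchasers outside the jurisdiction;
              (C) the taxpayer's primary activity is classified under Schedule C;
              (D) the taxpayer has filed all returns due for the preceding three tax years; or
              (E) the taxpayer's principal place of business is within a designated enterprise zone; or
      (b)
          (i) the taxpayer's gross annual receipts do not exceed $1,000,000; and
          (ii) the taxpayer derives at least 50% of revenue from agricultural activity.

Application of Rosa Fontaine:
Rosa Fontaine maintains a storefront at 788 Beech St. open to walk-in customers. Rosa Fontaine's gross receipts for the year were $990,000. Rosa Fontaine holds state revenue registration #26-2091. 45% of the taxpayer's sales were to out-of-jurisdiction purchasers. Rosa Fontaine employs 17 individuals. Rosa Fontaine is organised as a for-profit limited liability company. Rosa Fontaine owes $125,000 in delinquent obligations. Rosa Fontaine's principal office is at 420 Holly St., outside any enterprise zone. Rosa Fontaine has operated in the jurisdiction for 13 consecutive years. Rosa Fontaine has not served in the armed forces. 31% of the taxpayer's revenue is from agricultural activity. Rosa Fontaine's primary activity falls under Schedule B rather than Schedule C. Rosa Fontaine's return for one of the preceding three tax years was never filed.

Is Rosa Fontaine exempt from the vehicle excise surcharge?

No — not exempt.

(1) ≥ 7 yrs in jurisdiction — holds.
(A) not (state-registered) — not met.
(B) ≤ 19 employees — satisfied.
(C) not (veteran) — holds.
(D) has storefront — satisfied.
(i): F OR T OR T OR T → true.
(A) no delinquency — not satisfied.
(B) >50% out-of-jur. sales — fails.
(C) Schedule C activity — not satisfied.
(D) returns current — not met.
(E) in enterprise zone — fails.
(ii) = F OR F OR F OR F OR F = false.
So (a) is not satisfied (T AND F).
(i) receipts ≤ $1,000,000 — holds.
(ii) ≥50% agricultural — fails.
(b) = T AND F = false.
(2) = F OR F = false.
So Overall is not satisfied (T AND F).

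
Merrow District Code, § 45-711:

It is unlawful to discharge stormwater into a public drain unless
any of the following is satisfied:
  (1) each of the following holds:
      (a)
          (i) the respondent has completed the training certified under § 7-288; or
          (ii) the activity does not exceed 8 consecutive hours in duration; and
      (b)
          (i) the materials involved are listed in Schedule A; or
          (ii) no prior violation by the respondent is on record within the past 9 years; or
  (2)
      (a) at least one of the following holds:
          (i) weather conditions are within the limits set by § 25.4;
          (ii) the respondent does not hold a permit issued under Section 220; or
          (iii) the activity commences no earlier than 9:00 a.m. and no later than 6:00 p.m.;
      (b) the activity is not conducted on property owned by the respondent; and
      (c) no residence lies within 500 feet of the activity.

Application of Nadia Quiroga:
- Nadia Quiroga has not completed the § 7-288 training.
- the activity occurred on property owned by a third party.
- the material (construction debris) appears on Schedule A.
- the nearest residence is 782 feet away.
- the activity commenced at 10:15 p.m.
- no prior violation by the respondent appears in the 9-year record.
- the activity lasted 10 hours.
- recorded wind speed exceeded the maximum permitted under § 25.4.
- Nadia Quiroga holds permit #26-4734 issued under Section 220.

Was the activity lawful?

No — unlawful.

(i) training certified — not satisfied.
(ii) ≤ 8 hrs duration — fails.
(a): F OR F → false.
(i) Schedule A material — met.
(ii) no prior violation — met.
(b): T OR T → true.
(1): F AND T → false.
(i) weather ok — fails.
(ii) not (holds permit) — not met.
(iii) start within hours — not met.
So (a) is not satisfied (F OR F OR F).
(b) not (own property) — met.
(c) no residence in 500 ft — satisfied.
(2) = F AND T AND T = false.
Overall: F OR F → false.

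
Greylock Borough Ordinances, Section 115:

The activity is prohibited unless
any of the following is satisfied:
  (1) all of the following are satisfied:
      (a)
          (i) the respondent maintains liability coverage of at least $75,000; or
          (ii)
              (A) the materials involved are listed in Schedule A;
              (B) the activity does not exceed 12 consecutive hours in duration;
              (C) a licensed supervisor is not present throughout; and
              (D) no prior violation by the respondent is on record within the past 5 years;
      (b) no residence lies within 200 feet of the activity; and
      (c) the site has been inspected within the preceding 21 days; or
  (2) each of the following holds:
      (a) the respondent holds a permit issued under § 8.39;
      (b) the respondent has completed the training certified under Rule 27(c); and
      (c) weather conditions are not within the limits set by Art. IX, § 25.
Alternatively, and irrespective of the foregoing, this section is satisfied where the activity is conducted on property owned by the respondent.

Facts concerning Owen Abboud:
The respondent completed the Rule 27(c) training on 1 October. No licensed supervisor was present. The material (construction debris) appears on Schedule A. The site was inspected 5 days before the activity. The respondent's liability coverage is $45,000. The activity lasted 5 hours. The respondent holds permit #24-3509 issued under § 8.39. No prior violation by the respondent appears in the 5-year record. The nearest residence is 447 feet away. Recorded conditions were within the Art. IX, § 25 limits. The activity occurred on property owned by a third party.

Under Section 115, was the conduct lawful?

Yes — lawful.

(i) coverage ≥ $75,000 — not met.
(A) Schedule A material — met.
(B) ≤ 12 hrs duration — met.
(C) not (supervisor present) — holds.
(D) no prior violation — met.
So (ii) is satisfied (T AND T AND T AND T).
(a): F OR T → true.
(b) no residence in 200 ft — met.
(c) site inspected — satisfied.
(1): T AND T AND T → true.
(a) holds permit — satisfied.
(b) training certified — holds.
(c) not (weather ok) — fails.
(2) = T AND T AND F = false.
So Overall is satisfied (T OR F).
Exception (own property) — not satisfied.
Result: main true OR exception false → true.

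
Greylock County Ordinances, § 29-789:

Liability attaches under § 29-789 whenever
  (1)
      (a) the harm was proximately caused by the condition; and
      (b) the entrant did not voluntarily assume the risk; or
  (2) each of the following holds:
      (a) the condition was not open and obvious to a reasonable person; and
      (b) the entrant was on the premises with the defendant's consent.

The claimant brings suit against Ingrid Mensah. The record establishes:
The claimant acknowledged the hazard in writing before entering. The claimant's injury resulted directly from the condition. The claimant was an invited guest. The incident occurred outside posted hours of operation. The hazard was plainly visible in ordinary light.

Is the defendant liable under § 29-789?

(a) proximate cause — met.
(b) no assumed risk — fails.
So (1) is not satisfied (T AND F).
(a) not open/obvious — not met.
(b) consent to enter — satisfied.
(2) = F AND T = false.
Overall: F OR F → false.

No — not liable.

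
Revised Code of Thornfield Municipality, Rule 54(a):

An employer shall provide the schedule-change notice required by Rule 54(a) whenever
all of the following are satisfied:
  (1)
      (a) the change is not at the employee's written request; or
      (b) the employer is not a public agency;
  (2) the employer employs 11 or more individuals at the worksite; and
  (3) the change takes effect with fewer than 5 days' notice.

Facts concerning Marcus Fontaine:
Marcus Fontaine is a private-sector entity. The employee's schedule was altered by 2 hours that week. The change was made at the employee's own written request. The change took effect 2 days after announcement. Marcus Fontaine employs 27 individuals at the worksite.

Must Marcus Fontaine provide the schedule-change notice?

(a) not employee-requested — fails.
(b) not (public agency) — holds.
(1) = F OR T = true.
(2) ≥ 11 at site — satisfied.
(3) < 5 days' notice — satisfied.
Overall: T AND T AND T → true.

Yes — required.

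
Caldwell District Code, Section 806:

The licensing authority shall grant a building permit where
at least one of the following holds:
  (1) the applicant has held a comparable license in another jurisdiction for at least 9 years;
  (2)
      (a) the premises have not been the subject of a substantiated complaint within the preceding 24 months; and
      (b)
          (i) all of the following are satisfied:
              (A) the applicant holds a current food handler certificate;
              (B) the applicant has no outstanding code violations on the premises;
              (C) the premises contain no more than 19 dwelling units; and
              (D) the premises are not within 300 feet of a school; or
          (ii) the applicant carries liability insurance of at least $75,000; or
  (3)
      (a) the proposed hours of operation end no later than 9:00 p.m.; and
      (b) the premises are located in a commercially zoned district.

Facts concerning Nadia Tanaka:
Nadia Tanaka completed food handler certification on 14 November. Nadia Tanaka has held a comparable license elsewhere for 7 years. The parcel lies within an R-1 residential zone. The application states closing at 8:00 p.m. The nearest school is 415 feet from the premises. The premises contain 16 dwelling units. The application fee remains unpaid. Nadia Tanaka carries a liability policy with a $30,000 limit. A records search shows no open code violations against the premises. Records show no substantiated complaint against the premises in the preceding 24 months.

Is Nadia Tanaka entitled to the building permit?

(1) prior license ≥ 9 yr — not met.
(a) no complaint in 24 mo. — satisfied.
(A) food handler cert. — satisfied.
(B) no code violations — holds.
(C) ≤ 19 units — holds.
(D) ≥300 ft from school — holds.
(i): T AND T AND T AND T → true.
(ii) insurance ≥ $75,000 — fails.
So (b) is satisfied (T OR F).
(2): T AND T → true.
(a) closes by 9 p.m. — met.
(b) commercially zoned — fails.
(3): T AND F → false.
Overall = F OR T OR F = true.

Yes — granted.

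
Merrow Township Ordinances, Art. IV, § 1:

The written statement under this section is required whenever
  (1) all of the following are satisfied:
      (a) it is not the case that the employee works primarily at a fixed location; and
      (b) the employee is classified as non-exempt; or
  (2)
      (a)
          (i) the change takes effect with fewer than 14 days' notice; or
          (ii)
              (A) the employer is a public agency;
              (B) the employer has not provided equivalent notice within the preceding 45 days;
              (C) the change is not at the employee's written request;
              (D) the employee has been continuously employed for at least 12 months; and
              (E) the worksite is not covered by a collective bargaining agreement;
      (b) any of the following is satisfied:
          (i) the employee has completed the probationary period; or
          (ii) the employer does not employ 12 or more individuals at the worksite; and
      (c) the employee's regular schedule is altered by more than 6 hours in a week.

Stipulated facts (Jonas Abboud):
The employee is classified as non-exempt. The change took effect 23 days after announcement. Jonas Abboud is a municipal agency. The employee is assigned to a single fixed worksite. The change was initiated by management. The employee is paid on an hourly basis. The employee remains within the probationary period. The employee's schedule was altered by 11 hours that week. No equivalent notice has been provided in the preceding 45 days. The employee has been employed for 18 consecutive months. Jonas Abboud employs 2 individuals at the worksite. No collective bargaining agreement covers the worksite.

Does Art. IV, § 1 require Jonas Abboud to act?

(a) not (fixed location) — fails.
(b) non-exempt — met.
(1): F AND T → false.
(i) < 14 days' notice — fails.
(A) public agency — satisfied.
(B) no recent notice — satisfied.
(C) not employee-requested — met.
(D) tenure ≥ 12 mo. — holds.
(E) no CBA — holds.
(ii): T AND T AND T AND T AND T → true.
(a) = F OR T = true.
(i) past probation — fails.
(ii) not (≥ 12 at site) — met.
So (b) is satisfied (F OR T).
(c) schedule shift > 6h — holds.
(2) = T AND T AND T = true.
So Overall is satisfied (F OR T).

Yes — required.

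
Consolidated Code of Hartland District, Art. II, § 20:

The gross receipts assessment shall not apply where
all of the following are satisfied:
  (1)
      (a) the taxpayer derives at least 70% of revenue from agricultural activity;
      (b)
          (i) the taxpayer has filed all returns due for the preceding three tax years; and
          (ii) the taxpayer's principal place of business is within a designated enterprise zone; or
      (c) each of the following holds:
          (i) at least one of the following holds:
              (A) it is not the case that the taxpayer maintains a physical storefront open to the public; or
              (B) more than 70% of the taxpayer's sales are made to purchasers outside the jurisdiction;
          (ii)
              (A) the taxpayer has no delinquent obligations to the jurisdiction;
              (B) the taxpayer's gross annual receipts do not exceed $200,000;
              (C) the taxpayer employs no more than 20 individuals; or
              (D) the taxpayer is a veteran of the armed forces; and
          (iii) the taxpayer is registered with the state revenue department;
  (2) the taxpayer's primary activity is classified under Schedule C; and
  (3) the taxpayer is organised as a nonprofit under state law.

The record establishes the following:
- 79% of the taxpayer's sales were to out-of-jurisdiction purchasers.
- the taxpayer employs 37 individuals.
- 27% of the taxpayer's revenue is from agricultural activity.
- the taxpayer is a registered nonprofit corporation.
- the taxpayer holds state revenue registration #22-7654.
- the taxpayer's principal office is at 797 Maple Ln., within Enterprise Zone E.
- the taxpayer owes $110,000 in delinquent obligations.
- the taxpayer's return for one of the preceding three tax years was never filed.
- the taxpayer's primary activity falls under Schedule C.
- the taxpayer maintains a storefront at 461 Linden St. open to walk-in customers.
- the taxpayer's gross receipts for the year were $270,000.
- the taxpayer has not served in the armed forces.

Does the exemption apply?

(a) ≥70% agricultural — not met.
(i) returns current — not met.
(ii) in enterprise zone — satisfied.
(b): F AND T → false.
(A) not (has storefront) — not satisfied.
(B) >70% out-of-jur. sales — holds.
So (i) is satisfied (F OR T).
(A) no delinquency — not satisfied.
(B) receipts ≤ $200,000 — not met.
(C) ≤ 20 employees — not met.
(D) veteran — not met.
(ii): F OR F OR F OR F → false.
(iii) state-registered — satisfied.
(c): T AND F AND T → false.
(1): F OR F OR F → false.
(2) Schedule C activity — satisfied.
(3) nonprofit — satisfied.
Overall: F AND T AND T → false.

No — not exempt.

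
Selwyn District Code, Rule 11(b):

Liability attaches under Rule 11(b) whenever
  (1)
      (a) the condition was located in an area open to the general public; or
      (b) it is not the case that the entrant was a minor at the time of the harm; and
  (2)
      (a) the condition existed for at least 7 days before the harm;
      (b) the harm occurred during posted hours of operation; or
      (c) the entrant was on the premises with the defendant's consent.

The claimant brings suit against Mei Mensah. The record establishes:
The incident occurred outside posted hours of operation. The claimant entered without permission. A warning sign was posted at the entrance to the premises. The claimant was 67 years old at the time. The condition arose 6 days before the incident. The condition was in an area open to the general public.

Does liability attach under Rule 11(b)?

(a) public area — holds.
(b) not (entrant a minor) — holds.
So (1) is satisfied (T OR T).
(a) condition ≥7 days old — not met.
(b) during posted hours — fails.
(c) consent to enter — not met.
(2): F OR F OR F → false.
Overall = T AND F = false.

No — not liable.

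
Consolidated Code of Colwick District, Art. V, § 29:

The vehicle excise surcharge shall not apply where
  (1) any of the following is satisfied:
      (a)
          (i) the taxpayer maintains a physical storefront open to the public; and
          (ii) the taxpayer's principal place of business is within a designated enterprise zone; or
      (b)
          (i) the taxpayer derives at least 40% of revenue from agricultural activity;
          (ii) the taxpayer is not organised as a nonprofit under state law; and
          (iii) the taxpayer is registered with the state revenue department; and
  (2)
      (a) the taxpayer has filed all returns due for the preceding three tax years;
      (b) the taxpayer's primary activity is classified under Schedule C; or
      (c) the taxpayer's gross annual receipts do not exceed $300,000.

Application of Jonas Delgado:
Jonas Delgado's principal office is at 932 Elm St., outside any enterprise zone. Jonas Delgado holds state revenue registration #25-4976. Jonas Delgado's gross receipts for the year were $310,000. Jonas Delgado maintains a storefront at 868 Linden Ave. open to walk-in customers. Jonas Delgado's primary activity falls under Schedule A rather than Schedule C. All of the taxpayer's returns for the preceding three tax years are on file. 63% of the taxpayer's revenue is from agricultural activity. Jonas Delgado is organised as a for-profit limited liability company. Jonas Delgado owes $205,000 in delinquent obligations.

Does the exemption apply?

Yes — exempt.

(i) has storefront — holds.
(ii) in enterprise zone — not satisfied.
So (a) is not satisfied (T AND F).
(i) ≥40% agricultural — satisfied.
(ii) not (nonprofit) — met.
(iii) state-registered — satisfied.
So (b) is satisfied (T AND T AND T).
(1) = F OR T = true.
(a) returns current — satisfied.
(b) Schedule C activity — not met.
(c) receipts ≤ $300,000 — not satisfied.
(2) = T OR F OR F = true.
So Overall is satisfied (T AND T).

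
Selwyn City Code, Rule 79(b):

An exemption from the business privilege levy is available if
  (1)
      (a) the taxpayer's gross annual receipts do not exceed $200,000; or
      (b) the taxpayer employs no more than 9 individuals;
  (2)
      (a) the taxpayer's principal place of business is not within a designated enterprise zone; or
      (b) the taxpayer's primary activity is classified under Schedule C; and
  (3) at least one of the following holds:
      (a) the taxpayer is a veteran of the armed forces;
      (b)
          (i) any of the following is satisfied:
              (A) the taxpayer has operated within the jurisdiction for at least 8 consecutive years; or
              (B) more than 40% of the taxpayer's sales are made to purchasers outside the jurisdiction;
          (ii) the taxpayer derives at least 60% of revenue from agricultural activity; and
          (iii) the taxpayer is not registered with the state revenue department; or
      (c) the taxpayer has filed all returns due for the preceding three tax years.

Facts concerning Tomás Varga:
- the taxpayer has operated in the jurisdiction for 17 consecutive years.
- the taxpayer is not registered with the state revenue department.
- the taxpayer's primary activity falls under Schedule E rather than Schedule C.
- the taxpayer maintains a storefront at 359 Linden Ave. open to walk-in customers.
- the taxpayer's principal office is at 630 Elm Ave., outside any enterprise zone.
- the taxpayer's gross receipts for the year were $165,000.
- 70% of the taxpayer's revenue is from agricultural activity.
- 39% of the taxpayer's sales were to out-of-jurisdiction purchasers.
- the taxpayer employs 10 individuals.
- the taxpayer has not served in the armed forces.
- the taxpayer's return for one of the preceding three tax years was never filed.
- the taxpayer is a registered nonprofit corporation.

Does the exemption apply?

(a) receipts ≤ $200,000 — satisfied.
(b) ≤ 9 employees — not met.
(1) = T OR F = true.
(a) not (in enterprise zone) — met.
(b) Schedule C activity — not satisfied.
(2) = T OR F = true.
(a) veteran — not met.
(A) ≥ 8 yrs in jurisdiction — holds.
(B) >40% out-of-jur. sales — not satisfied.
(i): T OR F → true.
(ii) ≥60% agricultural — met.
(iii) not (state-registered) — holds.
(b): T AND T AND T → true.
(c) returns current — not met.
So (3) is satisfied (F OR T OR F).
Overall: T AND T AND T → true.

Yes — exempt.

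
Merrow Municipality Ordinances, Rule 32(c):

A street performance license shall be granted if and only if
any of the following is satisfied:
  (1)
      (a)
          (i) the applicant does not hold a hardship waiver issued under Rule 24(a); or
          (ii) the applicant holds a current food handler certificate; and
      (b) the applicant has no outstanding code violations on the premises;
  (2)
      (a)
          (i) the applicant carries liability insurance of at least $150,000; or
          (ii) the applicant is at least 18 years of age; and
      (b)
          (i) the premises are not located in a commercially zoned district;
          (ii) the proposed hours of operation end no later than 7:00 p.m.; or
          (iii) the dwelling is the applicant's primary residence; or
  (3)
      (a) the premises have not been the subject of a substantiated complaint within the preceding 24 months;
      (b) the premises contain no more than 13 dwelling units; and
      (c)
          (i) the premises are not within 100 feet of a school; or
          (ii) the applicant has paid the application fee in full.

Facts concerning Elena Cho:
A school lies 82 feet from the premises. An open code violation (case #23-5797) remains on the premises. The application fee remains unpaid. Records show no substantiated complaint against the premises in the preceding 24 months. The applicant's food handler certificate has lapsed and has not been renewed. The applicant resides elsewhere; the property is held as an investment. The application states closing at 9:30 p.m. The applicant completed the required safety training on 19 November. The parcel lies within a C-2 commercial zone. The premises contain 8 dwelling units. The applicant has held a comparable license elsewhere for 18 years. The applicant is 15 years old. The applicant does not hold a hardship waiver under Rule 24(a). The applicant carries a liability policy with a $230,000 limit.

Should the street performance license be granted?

No — denied.

(i) not (hardship waiver) — satisfied.
(ii) food handler cert. — not satisfied.
So (a) is satisfied (T OR F).
(b) no code violations — not satisfied.
(1): T AND F → false.
(i) insurance ≥ $150,000 — holds.
(ii) age ≥ 18 — fails.
(a): T OR F → true.
(i) not (commercially zoned) — fails.
(ii) closes by 7 p.m. — not satisfied.
(iii) primary residence — not satisfied.
So (b) is not satisfied (F OR F OR F).
So (2) is not satisfied (T AND F).
(a) no complaint in 24 mo. — satisfied.
(b) ≤ 13 units — holds.
(i) ≥100 ft from school — not satisfied.
(ii) fee paid — not met.
So (c) is not satisfied (F OR F).
(3): T AND T AND F → false.
Overall = F OR F OR F = false.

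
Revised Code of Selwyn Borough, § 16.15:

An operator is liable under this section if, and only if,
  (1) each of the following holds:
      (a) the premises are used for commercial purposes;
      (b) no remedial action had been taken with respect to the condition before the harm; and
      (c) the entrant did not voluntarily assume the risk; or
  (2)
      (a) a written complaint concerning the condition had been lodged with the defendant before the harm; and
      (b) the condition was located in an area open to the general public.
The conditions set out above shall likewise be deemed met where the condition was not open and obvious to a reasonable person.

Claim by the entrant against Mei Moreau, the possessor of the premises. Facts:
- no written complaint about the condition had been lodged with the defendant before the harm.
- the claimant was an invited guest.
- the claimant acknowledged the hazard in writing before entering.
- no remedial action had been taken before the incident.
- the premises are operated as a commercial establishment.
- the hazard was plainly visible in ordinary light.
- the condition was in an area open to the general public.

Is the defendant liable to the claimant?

No — not liable.

(a) commercial use — met.
(b) no remedial action — met.
(c) no assumed risk — not met.
So (1) is not satisfied (T AND T AND F).
(a) complaint lodged — fails.
(b) public area — met.
(2) = F AND T = false.
Overall = F OR F = false.
Exception (not open/obvious) — not satisfied.
Result: main false OR exception false → false.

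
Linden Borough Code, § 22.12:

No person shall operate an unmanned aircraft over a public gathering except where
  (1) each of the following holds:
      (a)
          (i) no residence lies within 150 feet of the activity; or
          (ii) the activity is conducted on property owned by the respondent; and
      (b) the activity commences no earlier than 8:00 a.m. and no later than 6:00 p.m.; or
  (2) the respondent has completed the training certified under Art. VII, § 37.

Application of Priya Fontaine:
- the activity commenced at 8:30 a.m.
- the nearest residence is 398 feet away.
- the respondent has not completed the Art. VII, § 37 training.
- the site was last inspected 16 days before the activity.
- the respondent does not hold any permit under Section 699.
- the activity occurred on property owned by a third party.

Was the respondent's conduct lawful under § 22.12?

Yes — lawful.

(i) no residence in 150 ft — satisfied.
(ii) own property — fails.
So (a) is satisfied (T OR F).
(b) start within hours — holds.
So (1) is satisfied (T AND T).
(2) training certified — fails.
Overall = T OR F = true.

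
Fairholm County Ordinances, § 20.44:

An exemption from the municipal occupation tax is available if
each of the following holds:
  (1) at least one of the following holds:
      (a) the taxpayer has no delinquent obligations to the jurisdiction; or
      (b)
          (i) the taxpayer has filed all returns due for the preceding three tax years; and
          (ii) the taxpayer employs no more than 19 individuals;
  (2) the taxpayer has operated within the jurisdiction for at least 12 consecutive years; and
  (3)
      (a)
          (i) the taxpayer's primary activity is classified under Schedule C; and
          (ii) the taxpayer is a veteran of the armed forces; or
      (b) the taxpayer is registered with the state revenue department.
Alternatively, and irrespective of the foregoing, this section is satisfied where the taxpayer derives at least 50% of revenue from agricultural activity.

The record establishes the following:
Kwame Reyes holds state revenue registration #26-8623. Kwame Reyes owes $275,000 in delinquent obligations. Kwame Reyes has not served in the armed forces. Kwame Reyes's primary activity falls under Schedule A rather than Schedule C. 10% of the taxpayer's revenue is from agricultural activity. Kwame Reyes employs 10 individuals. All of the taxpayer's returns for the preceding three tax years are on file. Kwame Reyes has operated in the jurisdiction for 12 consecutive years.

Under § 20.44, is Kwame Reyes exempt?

Yes — exempt.

(a) no delinquency — not met.
(i) returns current — holds.
(ii) ≤ 19 employees — met.
(b): T AND T → true.
So (1) is satisfied (F OR T).
(2) ≥ 12 yrs in jurisdiction — holds.
(i) Schedule C activity — not met.
(ii) veteran — not met.
(a): F AND F → false.
(b) state-registered — holds.
So (3) is satisfied (F OR T).
So Overall is satisfied (T AND T AND T).
Exception (≥50% agricultural) — not satisfied.
Result: main true OR exception false → true.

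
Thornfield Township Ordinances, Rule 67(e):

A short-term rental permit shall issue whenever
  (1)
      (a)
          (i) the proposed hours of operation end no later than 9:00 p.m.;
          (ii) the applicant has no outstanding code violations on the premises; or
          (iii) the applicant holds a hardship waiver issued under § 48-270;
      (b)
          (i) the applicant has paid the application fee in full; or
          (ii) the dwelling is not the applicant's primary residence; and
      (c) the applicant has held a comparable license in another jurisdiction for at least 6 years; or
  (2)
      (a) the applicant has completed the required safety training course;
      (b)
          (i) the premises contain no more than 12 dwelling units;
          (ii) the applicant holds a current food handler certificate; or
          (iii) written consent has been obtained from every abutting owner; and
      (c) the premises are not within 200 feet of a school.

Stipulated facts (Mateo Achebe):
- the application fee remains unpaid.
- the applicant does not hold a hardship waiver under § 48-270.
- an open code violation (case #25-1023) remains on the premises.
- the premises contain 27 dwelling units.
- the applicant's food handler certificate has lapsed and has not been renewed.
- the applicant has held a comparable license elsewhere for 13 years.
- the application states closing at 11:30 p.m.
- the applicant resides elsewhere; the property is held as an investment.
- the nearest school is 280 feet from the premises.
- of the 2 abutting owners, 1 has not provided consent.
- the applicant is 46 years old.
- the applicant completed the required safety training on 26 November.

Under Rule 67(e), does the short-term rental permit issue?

(i) closes by 9 p.m. — not met.
(ii) no code violations — fails.
(iii) hardship waiver — not met.
(a) = F OR F OR F = false.
(i) fee paid — not satisfied.
(ii) not (primary residence) — satisfied.
(b) = F OR T = true.
(c) prior license ≥ 6 yr — holds.
(1) = F AND T AND T = false.
(a) safety training — satisfied.
(i) ≤ 12 units — not met.
(ii) food handler cert. — not met.
(iii) all abutters consent — not satisfied.
(b) = F OR F OR F = false.
(c) ≥200 ft from school — met.
So (2) is not satisfied (T AND F AND T).
Overall = F OR F = false.

No — denied.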